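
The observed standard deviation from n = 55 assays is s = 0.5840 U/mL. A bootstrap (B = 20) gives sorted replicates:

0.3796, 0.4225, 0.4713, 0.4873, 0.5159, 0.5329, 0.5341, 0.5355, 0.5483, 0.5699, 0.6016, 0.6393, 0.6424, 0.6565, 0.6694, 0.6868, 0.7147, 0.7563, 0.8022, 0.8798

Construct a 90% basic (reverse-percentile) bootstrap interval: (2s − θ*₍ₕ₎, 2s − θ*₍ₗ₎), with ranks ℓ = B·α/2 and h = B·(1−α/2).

Percentile endpoints at ranks 1 and 19: θ*₍1₎ = 0.3796, θ*₍19₎ = 0.8022.
Basic interval reflects these around s:
  lower = 2 × 0.5840 − 0.8022 = 0.3658
  upper = 2 × 0.5840 − 0.3796 = 0.7884

(0.3658, 0.7884)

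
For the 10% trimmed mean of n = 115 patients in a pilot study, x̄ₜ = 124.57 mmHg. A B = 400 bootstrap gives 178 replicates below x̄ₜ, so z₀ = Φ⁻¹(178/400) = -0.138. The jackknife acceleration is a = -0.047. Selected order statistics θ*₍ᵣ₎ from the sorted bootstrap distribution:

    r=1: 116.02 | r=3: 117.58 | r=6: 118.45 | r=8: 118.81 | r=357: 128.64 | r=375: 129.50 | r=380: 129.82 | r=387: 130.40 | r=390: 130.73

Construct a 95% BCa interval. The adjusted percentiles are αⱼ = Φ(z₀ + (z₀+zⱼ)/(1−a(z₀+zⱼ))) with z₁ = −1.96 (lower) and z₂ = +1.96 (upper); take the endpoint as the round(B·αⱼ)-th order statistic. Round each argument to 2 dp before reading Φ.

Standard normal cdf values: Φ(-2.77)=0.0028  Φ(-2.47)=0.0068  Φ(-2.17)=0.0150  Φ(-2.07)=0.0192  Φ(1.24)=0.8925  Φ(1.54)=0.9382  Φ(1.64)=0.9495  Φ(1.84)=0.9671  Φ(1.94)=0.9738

Lower: z₀ + z₁ = -0.138 + (-1.960) = -2.098; 1 − a(z₀+z₁) = 1 − (-0.047)(-2.098) = 0.9014; argument = -0.138 + (-2.098)/0.9014 = -2.4655 → -2.47.
α₁ = Φ(-2.47) = 0.0068; rank = round(400 × 0.0068) = 3; θ*₍3₎ = 117.58.
Upper: z₀ + z₂ = 1.822; 1 − a(z₀+z₂) = 1.0856; argument = 1.5403 → 1.54; α₂ = 0.9382; rank = 375; θ*₍375₎ = 129.50.

(117.58, 129.50)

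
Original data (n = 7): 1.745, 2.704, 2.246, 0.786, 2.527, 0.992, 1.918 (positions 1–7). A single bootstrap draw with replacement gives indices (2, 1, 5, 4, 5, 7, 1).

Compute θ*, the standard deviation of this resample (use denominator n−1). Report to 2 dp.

θ* = 0.67

Resample values: 2.704, 1.745, 2.527, 0.786, 2.527, 1.918, 1.745.
Mean = 1.9931; sum of squared deviations = 2.6613
s² = 2.6613 / 6 = 0.4436
s = √0.4436 = 0.67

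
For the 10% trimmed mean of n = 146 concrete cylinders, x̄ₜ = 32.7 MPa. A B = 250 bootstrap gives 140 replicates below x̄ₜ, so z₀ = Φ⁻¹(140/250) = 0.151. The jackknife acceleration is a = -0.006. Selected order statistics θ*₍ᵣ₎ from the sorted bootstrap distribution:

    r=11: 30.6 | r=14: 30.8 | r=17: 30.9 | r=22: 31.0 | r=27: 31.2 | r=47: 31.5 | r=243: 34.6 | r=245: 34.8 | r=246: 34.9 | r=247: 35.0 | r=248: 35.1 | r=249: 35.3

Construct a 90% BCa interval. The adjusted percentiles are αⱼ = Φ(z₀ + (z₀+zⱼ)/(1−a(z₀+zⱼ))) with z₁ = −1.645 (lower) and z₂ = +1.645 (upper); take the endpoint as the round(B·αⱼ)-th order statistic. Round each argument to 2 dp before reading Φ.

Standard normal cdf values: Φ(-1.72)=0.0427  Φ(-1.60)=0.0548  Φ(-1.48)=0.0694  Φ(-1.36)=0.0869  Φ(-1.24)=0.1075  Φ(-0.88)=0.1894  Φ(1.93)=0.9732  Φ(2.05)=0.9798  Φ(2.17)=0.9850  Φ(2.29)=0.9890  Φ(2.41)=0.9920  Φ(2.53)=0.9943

(31.0, 34.6)

Lower: z₀ + z₁ = 0.151 + (-1.645) = -1.494; 1 − a(z₀+z₁) = 1 − (-0.006)(-1.494) = 0.9910; argument = 0.151 + (-1.494)/0.9910 = -1.3565 → -1.36.
α₁ = Φ(-1.36) = 0.0869; rank = round(250 × 0.0869) = 22; θ*₍22₎ = 31.0.
Upper: z₀ + z₂ = 1.796; 1 − a(z₀+z₂) = 1.0108; argument = 1.9279 → 1.93; α₂ = 0.9732; rank = 243; θ*₍243₎ = 34.6.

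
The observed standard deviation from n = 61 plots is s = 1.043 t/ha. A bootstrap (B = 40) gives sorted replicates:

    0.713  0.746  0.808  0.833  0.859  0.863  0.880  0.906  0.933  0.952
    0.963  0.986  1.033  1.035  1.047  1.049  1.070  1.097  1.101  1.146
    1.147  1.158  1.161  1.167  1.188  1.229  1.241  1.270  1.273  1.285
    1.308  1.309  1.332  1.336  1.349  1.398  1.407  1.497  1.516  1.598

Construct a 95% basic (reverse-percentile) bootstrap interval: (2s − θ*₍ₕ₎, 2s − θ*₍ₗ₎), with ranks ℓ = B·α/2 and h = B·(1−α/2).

(0.570, 1.373)

Percentile endpoints at ranks 1 and 39: θ*₍1₎ = 0.713, θ*₍39₎ = 1.516.
Basic interval reflects these around s:
  lower = 2 × 1.043 − 1.516 = 0.570
  upper = 2 × 1.043 − 0.713 = 1.373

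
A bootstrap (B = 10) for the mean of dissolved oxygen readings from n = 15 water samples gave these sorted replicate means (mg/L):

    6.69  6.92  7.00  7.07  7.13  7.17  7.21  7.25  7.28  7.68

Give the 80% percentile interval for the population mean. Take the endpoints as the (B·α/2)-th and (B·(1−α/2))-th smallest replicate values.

α = 0.20; lower rank = 10 × 0.100 = 1; upper rank = 10 × 0.900 = 9.
The 1st smallest replicate is 6.69; the 9th is 7.28.

(6.69, 7.28)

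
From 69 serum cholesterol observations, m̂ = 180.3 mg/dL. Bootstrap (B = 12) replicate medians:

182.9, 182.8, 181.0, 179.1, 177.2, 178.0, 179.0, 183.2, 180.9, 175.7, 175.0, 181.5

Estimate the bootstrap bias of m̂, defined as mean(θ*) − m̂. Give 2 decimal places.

mean(θ*) = (182.9 + 182.8 + 181.0 + 179.1 + 177.2 + 178.0 + 179.0 + 183.2 + 180.9 + 175.7 + 175.0 + 181.5) / 12 = 179.692
bias = 179.692 − 180.3

bias = −0.61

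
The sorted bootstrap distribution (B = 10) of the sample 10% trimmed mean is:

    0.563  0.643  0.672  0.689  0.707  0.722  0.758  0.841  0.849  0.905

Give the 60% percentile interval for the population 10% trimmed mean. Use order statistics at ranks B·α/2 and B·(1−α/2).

α = 0.40; lower rank = 10 × 0.200 = 2; upper rank = 10 × 0.800 = 8.
The 2nd smallest replicate is 0.643; the 8th is 0.841.

(0.643, 0.841)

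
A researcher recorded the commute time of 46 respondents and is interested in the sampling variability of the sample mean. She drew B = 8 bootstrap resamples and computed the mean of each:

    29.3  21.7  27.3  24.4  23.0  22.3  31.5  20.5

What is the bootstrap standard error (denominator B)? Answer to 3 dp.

SE* = 3.688

Bootstrap SE is the standard deviation of the 8 replicate means.
Mean of replicates: (29.3 + 21.7 + 27.3 + 24.4 + 23.0 + 22.3 + 31.5 + 20.5) / 8 = 200.0000 / 8 = 25.0000
Sum of squared deviations: (+4.3000)² + (−3.3000)² + (+2.3000)² + (−0.6000)² + (−2.0000)² + (−2.7000)² + (+6.5000)² + (−4.5000)² = 108.8200
Variance = 108.8200 / 8 = 13.6025
SE* = √13.6025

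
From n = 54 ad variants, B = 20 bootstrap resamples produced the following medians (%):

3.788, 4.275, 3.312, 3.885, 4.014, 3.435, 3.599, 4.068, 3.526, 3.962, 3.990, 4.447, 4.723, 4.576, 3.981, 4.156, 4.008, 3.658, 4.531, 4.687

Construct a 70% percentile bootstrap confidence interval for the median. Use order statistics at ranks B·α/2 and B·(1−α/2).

(3.526, 4.531)

Sorted replicates: 3.312, 3.435, 3.526, 3.599, 3.658, 3.788, 3.885, 3.962, 3.981, 3.990, 4.008, 4.014, 4.068, 4.156, 4.275, 4.447, 4.531, 4.576, 4.687, 4.723
α = 0.30; lower rank = 20 × 0.150 = 3; upper rank = 20 × 0.850 = 17.
The 3rd smallest replicate is 3.526; the 17th is 4.531.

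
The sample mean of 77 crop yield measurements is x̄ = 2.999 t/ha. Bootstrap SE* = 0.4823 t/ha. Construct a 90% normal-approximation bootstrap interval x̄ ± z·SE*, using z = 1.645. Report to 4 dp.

(2.2056, 3.7924)

Margin = 1.645 × 0.4823 = 0.79338
Interval: 2.999 ± 0.79338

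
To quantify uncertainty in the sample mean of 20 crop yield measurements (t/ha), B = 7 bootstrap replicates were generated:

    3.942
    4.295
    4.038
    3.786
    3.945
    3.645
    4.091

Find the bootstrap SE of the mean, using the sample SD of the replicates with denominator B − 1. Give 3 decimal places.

Bootstrap SE is the standard deviation of the 7 replicate means.
Mean of replicates: (3.942 + 4.295 + 4.038 + 3.786 + 3.945 + 3.645 + 4.091) / 7 = 27.7420 / 7 = 3.9631
Sum of squared deviations: (−0.0211)² + (+0.3319)² + (+0.0749)² + (−0.1771)² + (−0.0181)² + (−0.3181)² + (+0.1279)² = 0.2655
Variance = 0.2655 / 6 = 0.0442
SE* = √0.0442

SE* = 0.210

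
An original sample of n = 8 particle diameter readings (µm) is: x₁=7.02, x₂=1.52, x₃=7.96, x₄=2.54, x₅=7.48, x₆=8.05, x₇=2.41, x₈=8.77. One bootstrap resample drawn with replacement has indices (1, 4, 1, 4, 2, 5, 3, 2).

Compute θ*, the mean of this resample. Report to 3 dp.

Resample values: 7.02, 2.54, 7.02, 2.54, 1.52, 7.48, 7.96, 1.52.
Mean = (7.02 + 2.54 + 7.02 + 2.54 + 1.52 + 7.48 + 7.96 + 1.52) / 8 = 37.600 / 8 = 4.700

θ* = 4.700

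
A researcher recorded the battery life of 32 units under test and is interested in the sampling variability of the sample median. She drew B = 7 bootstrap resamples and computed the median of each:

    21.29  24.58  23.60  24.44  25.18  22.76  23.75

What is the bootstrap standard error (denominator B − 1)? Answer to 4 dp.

SE* = 1.3041

Bootstrap SE is the standard deviation of the 7 replicate medians.
Mean of replicates: (21.29 + 24.58 + 23.60 + 24.44 + 25.18 + 22.76 + 23.75) / 7 = 165.60000 / 7 = 23.65714
Sum of squared deviations: (−2.36714)² + (+0.92286)² + (−0.05714)² + (+0.78286)² + (+1.52286)² + (−0.89714)² + (+0.09286)² = 10.20374
Variance = 10.20374 / 6 = 1.70062
SE* = √1.70062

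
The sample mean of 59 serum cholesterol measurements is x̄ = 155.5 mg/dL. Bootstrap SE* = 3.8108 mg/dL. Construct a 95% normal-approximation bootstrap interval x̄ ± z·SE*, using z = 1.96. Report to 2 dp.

Margin = 1.96 × 3.8108 = 7.469
Interval: 155.5 ± 7.469

(148.03, 162.97)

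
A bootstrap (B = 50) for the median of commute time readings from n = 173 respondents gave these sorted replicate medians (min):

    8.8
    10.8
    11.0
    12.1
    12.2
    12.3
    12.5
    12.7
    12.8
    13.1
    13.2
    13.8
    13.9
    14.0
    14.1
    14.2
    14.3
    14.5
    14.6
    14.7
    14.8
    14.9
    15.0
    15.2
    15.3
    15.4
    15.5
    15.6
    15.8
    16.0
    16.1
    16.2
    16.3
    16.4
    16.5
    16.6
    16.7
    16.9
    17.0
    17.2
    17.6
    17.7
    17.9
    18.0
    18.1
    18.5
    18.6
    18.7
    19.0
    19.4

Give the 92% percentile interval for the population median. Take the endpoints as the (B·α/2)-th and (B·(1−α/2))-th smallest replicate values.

(10.8, 18.7)

α = 0.08; lower rank = 50 × 0.040 = 2; upper rank = 50 × 0.960 = 48.
The 2nd smallest replicate is 10.8; the 48th is 18.7.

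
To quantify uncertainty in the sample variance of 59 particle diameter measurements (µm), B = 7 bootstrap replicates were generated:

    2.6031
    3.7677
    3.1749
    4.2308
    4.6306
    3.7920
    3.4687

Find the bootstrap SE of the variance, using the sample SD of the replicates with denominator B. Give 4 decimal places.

SE* = 0.6194

Bootstrap SE is the standard deviation of the 7 replicate variances.
Mean of replicates: (2.6031 + 3.7677 + 3.1749 + 4.2308 + 4.6306 + 3.7920 + 3.4687) / 7 = 25.66780 / 7 = 3.66683
Sum of squared deviations: (−1.06373)² + (+0.10087)² + (−0.49193)² + (+0.56397)² + (+0.96377)² + (+0.12517)² + (−0.19813)² = 2.68553
Variance = 2.68553 / 7 = 0.38365
SE* = √0.38365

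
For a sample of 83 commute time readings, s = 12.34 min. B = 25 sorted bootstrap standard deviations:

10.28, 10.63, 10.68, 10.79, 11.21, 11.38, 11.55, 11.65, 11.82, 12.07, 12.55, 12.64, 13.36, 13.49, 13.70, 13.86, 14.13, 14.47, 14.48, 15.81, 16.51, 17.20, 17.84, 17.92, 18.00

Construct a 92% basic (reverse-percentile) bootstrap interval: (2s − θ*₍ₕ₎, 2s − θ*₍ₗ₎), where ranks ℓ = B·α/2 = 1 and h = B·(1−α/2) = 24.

Percentile endpoints at ranks 1 and 24: θ*₍1₎ = 10.28, θ*₍24₎ = 17.92.
Basic interval reflects these around s:
  lower = 2 × 12.34 − 17.92 = 6.76
  upper = 2 × 12.34 − 10.28 = 14.40

(6.76, 14.40)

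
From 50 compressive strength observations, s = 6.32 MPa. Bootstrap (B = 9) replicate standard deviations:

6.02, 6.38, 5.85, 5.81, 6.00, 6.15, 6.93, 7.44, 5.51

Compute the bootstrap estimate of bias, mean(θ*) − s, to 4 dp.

bias = −0.0878

mean(θ*) = (6.02 + 6.38 + 5.85 + 5.81 + 6.00 + 6.15 + 6.93 + 7.44 + 5.51) / 9 = 6.23222
bias = 6.23222 − 6.32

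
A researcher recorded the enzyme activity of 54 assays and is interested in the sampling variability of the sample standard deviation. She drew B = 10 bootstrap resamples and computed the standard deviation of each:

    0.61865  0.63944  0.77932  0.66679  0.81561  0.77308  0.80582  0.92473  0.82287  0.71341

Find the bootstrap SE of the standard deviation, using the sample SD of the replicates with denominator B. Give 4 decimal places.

SE* = 0.0906

Bootstrap SE is the standard deviation of the 10 replicate standard deviations.
Mean of replicates: (0.61865 + 0.63944 + 0.77932 + 0.66679 + 0.81561 + 0.77308 + 0.80582 + 0.92473 + 0.82287 + 0.71341) / 10 = 7.559720 / 10 = 0.755972
Sum of squared deviations: (−0.137322)² + (−0.116532)² + (+0.023348)² + (−0.089182)² + (+0.059638)² + (+0.017108)² + (+0.049848)² + (+0.168758)² + (+0.066898)² + (−0.042562)² = 0.082036
Variance = 0.082036 / 10 = 0.008204
SE* = √0.008204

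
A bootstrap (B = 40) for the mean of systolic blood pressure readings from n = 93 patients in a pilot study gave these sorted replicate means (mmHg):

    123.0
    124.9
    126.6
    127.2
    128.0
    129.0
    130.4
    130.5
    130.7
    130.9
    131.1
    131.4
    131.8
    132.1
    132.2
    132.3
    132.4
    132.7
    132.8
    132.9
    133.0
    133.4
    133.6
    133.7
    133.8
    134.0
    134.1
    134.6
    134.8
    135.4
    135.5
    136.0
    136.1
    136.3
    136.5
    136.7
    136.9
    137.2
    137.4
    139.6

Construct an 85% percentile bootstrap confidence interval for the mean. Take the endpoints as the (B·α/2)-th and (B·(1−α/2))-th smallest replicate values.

α = 0.15; lower rank = 40 × 0.075 = 3; upper rank = 40 × 0.925 = 37.
The 3rd smallest replicate is 126.6; the 37th is 136.9.

(126.6, 136.9)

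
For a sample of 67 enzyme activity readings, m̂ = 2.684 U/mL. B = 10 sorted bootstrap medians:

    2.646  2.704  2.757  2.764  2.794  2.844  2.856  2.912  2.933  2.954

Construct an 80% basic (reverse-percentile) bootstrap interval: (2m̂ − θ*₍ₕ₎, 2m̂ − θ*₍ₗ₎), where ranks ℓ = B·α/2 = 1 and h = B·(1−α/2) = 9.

(2.435, 2.722)

Percentile endpoints at ranks 1 and 9: θ*₍1₎ = 2.646, θ*₍9₎ = 2.933.
Basic interval reflects these around m̂:
  lower = 2 × 2.684 − 2.933 = 2.435
  upper = 2 × 2.684 − 2.646 = 2.722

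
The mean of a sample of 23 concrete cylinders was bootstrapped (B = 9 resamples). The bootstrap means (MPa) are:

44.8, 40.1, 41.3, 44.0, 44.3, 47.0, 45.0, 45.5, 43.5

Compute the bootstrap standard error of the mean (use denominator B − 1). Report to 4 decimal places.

Bootstrap SE is the standard deviation of the 9 replicate means.
Mean of replicates: (44.8 + 40.1 + 41.3 + 44.0 + 44.3 + 47.0 + 45.0 + 45.5 + 43.5) / 9 = 395.50000 / 9 = 43.94444
Sum of squared deviations: (+0.85556)² + (−3.84444)² + (−2.64444)² + (+0.05556)² + (+0.35556)² + (+3.05556)² + (+1.05556)² + (+1.55556)² + (−0.44444)² = 35.70222
Variance = 35.70222 / 8 = 4.46278
SE* = √4.46278

SE* = 2.1125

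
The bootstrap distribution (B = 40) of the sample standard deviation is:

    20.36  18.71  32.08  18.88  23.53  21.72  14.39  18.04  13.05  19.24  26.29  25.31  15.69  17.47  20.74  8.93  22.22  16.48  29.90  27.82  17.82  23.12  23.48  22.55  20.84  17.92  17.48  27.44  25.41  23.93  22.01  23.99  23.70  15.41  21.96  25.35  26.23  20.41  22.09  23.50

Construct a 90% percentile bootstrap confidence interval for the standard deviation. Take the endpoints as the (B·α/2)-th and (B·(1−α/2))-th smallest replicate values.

Sorted replicates: 8.93, 13.05, 14.39, 15.41, 15.69, 16.48, 17.47, 17.48, 17.82, 17.92, 18.04, 18.71, 18.88, 19.24, 20.36, 20.41, 20.74, 20.84, 21.72, 21.96, 22.01, 22.09, 22.22, 22.55, 23.12, 23.48, 23.50, 23.53, 23.70, 23.93, 23.99, 25.31, 25.35, 25.41, 26.23, 26.29, 27.44, 27.82, 29.90, 32.08
α = 0.10; lower rank = 40 × 0.050 = 2; upper rank = 40 × 0.950 = 38.
The 2nd smallest replicate is 13.05; the 38th is 27.82.

(13.05, 27.82)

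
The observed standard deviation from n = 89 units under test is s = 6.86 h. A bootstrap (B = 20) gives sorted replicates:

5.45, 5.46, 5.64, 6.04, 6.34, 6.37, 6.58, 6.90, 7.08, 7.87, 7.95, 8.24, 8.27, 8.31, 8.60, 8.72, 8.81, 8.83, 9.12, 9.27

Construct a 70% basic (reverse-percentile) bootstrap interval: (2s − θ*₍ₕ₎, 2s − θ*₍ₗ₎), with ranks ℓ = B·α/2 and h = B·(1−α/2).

Percentile endpoints at ranks 3 and 17: θ*₍3₎ = 5.64, θ*₍17₎ = 8.81.
Basic interval reflects these around s:
  lower = 2 × 6.86 − 8.81 = 4.91
  upper = 2 × 6.86 − 5.64 = 8.08

(4.91, 8.08)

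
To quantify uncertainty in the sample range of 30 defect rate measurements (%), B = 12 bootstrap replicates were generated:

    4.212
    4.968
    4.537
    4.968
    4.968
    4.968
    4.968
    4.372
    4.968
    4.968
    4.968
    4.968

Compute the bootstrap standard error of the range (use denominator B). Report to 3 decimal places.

SE* = 0.266

Bootstrap SE is the standard deviation of the 12 replicate ranges.
Mean of replicates: (4.212 + 4.968 + 4.537 + 4.968 + 4.968 + 4.968 + 4.968 + 4.372 + 4.968 + 4.968 + 4.968 + 4.968) / 12 = 57.8330 / 12 = 4.8194
Sum of squared deviations: (−0.6074)² + (+0.1486)² + (−0.2824)² + (+0.1486)² + (+0.1486)² + (+0.1486)² + (+0.1486)² + (−0.4474)² + (+0.1486)² + (+0.1486)² + (+0.1486)² + (+0.1486)² = 0.8476
Variance = 0.8476 / 12 = 0.0706
SE* = √0.0706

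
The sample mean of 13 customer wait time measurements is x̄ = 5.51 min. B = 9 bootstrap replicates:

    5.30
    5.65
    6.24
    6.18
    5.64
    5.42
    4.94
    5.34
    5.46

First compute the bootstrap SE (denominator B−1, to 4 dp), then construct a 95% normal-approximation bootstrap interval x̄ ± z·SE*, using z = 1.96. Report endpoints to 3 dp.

Mean of replicates = 5.5744; sum of squared deviations = 1.3894; SE* = √(1.3894/8) = 0.4167
Margin = 1.96 × 0.4167 = 0.8167
Interval: 5.51 ± 0.8167

(4.693, 6.327)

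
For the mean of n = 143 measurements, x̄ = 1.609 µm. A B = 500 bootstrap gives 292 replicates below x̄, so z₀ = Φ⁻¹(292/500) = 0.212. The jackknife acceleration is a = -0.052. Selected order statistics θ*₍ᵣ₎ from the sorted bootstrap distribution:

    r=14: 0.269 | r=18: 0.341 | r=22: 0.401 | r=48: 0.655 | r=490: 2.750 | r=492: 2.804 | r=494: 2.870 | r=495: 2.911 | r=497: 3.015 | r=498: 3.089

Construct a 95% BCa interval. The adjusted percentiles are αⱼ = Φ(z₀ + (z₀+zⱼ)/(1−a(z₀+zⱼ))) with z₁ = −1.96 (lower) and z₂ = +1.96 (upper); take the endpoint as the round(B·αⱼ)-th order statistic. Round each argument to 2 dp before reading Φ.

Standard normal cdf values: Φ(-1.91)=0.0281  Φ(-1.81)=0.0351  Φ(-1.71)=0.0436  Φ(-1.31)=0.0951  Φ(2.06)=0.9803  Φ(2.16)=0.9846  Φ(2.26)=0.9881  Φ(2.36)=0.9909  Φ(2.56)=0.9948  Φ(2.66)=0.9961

(0.401, 2.804)

Lower: z₀ + z₁ = 0.212 + (-1.960) = -1.748; 1 − a(z₀+z₁) = 1 − (-0.052)(-1.748) = 0.9091; argument = 0.212 + (-1.748)/0.9091 = -1.7108 → -1.71.
α₁ = Φ(-1.71) = 0.0436; rank = round(500 × 0.0436) = 22; θ*₍22₎ = 0.401.
Upper: z₀ + z₂ = 2.172; 1 − a(z₀+z₂) = 1.1129; argument = 2.1636 → 2.16; α₂ = 0.9846; rank = 492; θ*₍492₎ = 2.804.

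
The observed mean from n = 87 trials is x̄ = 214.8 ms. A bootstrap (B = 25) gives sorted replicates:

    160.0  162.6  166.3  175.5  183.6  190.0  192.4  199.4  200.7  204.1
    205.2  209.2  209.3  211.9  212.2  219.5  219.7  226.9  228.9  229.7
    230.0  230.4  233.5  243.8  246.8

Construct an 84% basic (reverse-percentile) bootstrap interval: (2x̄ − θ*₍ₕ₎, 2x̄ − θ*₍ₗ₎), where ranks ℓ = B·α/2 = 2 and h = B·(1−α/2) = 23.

(196.1, 267.0)

Percentile endpoints at ranks 2 and 23: θ*₍2₎ = 162.6, θ*₍23₎ = 233.5.
Basic interval reflects these around x̄:
  lower = 2 × 214.8 − 233.5 = 196.1
  upper = 2 × 214.8 − 162.6 = 267.0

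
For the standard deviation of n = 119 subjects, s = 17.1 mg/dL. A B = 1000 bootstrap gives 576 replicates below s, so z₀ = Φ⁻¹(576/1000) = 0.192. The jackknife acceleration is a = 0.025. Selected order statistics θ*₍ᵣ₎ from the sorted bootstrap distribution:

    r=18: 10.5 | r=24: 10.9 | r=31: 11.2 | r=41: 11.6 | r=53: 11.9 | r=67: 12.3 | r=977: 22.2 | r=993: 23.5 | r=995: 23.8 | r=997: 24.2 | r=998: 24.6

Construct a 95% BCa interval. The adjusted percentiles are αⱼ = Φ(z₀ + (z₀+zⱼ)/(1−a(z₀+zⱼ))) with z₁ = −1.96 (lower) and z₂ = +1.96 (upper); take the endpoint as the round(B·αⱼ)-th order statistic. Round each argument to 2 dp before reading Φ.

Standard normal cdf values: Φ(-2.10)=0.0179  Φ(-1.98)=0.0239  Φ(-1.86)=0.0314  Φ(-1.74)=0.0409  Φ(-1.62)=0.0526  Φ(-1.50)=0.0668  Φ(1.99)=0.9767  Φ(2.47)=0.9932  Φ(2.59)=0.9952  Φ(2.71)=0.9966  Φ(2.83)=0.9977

Lower: z₀ + z₁ = 0.192 + (-1.960) = -1.768; 1 − a(z₀+z₁) = 1 − (0.025)(-1.768) = 1.0442; argument = 0.192 + (-1.768)/1.0442 = -1.5012 → -1.50.
α₁ = Φ(-1.50) = 0.0668; rank = round(1000 × 0.0668) = 67; θ*₍67₎ = 12.3.
Upper: z₀ + z₂ = 2.152; 1 − a(z₀+z₂) = 0.9462; argument = 2.4664 → 2.47; α₂ = 0.9932; rank = 993; θ*₍993₎ = 23.5.

(12.3, 23.5)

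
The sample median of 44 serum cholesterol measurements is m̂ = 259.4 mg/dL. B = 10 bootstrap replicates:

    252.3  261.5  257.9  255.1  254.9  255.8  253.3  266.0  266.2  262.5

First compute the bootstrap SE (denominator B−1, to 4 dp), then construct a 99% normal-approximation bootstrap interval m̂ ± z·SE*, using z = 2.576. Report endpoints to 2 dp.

(246.15, 272.65)

Mean of replicates = 258.5500; sum of squared deviations = 238.1650; SE* = √(238.1650/9) = 5.1442
Margin = 2.576 × 5.1442 = 13.251
Interval: 259.4 ± 13.251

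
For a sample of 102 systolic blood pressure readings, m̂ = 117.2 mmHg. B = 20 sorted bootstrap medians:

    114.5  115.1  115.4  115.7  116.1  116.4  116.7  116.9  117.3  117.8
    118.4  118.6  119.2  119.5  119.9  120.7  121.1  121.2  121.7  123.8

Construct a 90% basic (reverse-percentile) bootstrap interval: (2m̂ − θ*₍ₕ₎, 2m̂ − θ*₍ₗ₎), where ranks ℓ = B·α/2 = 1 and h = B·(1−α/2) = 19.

Percentile endpoints at ranks 1 and 19: θ*₍1₎ = 114.5, θ*₍19₎ = 121.7.
Basic interval reflects these around m̂:
  lower = 2 × 117.2 − 121.7 = 112.7
  upper = 2 × 117.2 − 114.5 = 119.9

(112.7, 119.9)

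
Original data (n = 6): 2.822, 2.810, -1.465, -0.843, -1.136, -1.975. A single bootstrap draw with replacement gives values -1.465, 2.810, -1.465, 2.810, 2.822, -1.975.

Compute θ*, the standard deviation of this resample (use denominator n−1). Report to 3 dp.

θ* = 2.444

Mean = 0.5895; sum of squared deviations = 29.8639
s² = 29.8639 / 5 = 5.9728
s = √5.9728 = 2.444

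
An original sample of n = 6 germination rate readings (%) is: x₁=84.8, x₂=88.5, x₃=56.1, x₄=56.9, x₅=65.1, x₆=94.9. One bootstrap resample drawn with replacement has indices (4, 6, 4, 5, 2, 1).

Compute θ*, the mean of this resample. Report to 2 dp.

Resample values: 56.9, 94.9, 56.9, 65.1, 88.5, 84.8.
Mean = (56.9 + 94.9 + 56.9 + 65.1 + 88.5 + 84.8) / 6 = 447.10 / 6 = 74.52

θ* = 74.52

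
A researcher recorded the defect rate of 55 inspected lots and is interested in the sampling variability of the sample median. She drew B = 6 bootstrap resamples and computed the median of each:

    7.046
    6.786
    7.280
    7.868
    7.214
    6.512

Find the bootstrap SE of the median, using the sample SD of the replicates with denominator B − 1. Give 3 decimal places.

SE* = 0.465

Bootstrap SE is the standard deviation of the 6 replicate medians.
Mean of replicates: (7.046 + 6.786 + 7.280 + 7.868 + 7.214 + 6.512) / 6 = 42.7060 / 6 = 7.1177
Sum of squared deviations: (−0.0717)² + (−0.3317)² + (+0.1623)² + (+0.7503)² + (+0.0963)² + (−0.6057)² = 1.0806
Variance = 1.0806 / 5 = 0.2161
SE* = √0.2161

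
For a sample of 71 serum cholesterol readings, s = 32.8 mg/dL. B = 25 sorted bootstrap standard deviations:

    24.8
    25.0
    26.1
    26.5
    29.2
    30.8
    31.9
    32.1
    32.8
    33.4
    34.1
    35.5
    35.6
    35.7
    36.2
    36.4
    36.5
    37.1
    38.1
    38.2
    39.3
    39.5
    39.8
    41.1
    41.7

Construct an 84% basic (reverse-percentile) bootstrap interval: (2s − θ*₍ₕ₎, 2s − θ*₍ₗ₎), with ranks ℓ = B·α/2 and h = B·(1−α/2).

(25.8, 40.6)

Percentile endpoints at ranks 2 and 23: θ*₍2₎ = 25.0, θ*₍23₎ = 39.8.
Basic interval reflects these around s:
  lower = 2 × 32.8 − 39.8 = 25.8
  upper = 2 × 32.8 − 25.0 = 40.6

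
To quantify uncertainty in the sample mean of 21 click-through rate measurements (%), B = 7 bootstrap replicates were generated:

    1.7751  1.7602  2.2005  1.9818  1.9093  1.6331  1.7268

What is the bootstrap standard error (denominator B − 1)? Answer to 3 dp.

Bootstrap SE is the standard deviation of the 7 replicate means.
Mean of replicates: (1.7751 + 1.7602 + 2.2005 + 1.9818 + 1.9093 + 1.6331 + 1.7268) / 7 = 12.98680 / 7 = 1.85526
Sum of squared deviations: (−0.08016)² + (−0.09506)² + (+0.34524)² + (+0.12654)² + (+0.05404)² + (−0.22216)² + (−0.12846)² = 0.21944
Variance = 0.21944 / 6 = 0.03657
SE* = √0.03657

SE* = 0.191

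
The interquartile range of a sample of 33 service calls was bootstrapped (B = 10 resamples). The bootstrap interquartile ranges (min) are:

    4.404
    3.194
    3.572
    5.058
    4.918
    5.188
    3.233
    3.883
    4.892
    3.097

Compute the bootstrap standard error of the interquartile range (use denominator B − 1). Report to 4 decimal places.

SE* = 0.8417

Bootstrap SE is the standard deviation of the 10 replicate interquartile ranges.
Mean of replicates: (4.404 + 3.194 + 3.572 + 5.058 + 4.918 + 5.188 + 3.233 + 3.883 + 4.892 + 3.097) / 10 = 41.43900 / 10 = 4.14390
Sum of squared deviations: (+0.26010)² + (−0.94990)² + (−0.57190)² + (+0.91410)² + (+0.77410)² + (+1.04410)² + (−0.91090)² + (−0.26090)² + (+0.74810)² + (−1.04690)² = 6.37545
Variance = 6.37545 / 9 = 0.70838
SE* = √0.70838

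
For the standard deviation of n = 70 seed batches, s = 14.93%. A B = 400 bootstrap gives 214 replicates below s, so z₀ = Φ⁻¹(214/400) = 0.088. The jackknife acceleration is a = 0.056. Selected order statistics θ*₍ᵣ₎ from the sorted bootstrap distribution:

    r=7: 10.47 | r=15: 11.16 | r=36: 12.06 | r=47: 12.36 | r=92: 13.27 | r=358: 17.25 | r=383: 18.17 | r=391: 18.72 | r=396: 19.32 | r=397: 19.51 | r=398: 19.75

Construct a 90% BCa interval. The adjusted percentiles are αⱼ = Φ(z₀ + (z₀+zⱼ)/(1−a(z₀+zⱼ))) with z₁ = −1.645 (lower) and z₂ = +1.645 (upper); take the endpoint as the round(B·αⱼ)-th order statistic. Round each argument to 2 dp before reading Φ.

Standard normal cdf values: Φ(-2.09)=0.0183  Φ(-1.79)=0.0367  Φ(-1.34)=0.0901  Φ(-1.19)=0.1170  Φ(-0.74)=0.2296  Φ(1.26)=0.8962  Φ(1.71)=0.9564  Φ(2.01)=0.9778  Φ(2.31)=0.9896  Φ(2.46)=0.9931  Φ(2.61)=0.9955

Lower: z₀ + z₁ = 0.088 + (-1.645) = -1.557; 1 − a(z₀+z₁) = 1 − (0.056)(-1.557) = 1.0872; argument = 0.088 + (-1.557)/1.0872 = -1.3441 → -1.34.
α₁ = Φ(-1.34) = 0.0901; rank = round(400 × 0.0901) = 36; θ*₍36₎ = 12.06.
Upper: z₀ + z₂ = 1.733; 1 − a(z₀+z₂) = 0.9030; argument = 2.0073 → 2.01; α₂ = 0.9778; rank = 391; θ*₍391₎ = 18.72.

(12.06, 18.72)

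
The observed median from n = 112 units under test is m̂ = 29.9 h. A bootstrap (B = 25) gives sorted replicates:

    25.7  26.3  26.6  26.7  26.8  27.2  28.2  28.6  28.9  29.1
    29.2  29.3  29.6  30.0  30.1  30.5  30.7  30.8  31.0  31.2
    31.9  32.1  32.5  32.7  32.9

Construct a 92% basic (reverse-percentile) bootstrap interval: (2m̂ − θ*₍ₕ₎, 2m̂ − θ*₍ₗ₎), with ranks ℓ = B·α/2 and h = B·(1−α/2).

(27.1, 34.1)

Percentile endpoints at ranks 1 and 24: θ*₍1₎ = 25.7, θ*₍24₎ = 32.7.
Basic interval reflects these around m̂:
  lower = 2 × 29.9 − 32.7 = 27.1
  upper = 2 × 29.9 − 25.7 = 34.1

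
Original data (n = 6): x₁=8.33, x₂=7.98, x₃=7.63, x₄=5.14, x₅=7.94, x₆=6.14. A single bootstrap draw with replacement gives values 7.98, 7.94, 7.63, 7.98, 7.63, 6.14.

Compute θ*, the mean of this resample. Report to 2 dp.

Mean = (7.98 + 7.94 + 7.63 + 7.98 + 7.63 + 6.14) / 6 = 45.300 / 6 = 7.55

θ* = 7.55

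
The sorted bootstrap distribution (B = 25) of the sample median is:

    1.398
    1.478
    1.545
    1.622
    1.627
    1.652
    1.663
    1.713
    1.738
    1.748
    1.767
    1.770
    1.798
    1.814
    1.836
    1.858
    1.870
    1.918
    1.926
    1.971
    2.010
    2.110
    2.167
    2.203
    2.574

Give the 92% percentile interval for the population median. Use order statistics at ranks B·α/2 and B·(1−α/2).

α = 0.08; lower rank = 25 × 0.040 = 1; upper rank = 25 × 0.960 = 24.
The 1st smallest replicate is 1.398; the 24th is 2.203.

(1.398, 2.203)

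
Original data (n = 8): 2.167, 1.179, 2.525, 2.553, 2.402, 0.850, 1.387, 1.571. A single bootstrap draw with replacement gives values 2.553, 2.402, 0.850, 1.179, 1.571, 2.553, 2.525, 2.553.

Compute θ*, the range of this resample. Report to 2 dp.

θ* = 1.70

Range = 2.553 − 0.850 = 1.70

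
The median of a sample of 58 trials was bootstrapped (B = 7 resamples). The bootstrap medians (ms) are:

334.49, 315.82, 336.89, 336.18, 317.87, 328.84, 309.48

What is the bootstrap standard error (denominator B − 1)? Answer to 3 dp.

Bootstrap SE is the standard deviation of the 7 replicate medians.
Mean of replicates: (334.49 + 315.82 + 336.89 + 336.18 + 317.87 + 328.84 + 309.48) / 7 = 2279.5700 / 7 = 325.6529
Sum of squared deviations: (+8.8371)² + (−9.8329)² + (+11.2371)² + (+10.5271)² + (−7.7829)² + (+3.1871)² + (−16.1729)² = 744.1663
Variance = 744.1663 / 6 = 124.0277
SE* = √124.0277

SE* = 11.137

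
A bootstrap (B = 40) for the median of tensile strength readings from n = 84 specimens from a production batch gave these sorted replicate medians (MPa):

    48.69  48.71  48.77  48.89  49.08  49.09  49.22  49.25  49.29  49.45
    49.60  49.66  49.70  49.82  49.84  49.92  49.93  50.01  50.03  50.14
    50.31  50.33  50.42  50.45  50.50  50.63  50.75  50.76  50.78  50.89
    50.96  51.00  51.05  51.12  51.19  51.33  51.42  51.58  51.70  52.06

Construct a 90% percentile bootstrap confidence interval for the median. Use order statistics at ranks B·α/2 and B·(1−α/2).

α = 0.10; lower rank = 40 × 0.050 = 2; upper rank = 40 × 0.950 = 38.
The 2nd smallest replicate is 48.71; the 38th is 51.58.

(48.71, 51.58)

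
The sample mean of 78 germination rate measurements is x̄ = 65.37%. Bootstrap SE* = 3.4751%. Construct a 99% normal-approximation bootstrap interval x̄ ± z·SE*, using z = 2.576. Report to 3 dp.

(56.418, 74.322)

Margin = 2.576 × 3.4751 = 8.9519
Interval: 65.37 ± 8.9519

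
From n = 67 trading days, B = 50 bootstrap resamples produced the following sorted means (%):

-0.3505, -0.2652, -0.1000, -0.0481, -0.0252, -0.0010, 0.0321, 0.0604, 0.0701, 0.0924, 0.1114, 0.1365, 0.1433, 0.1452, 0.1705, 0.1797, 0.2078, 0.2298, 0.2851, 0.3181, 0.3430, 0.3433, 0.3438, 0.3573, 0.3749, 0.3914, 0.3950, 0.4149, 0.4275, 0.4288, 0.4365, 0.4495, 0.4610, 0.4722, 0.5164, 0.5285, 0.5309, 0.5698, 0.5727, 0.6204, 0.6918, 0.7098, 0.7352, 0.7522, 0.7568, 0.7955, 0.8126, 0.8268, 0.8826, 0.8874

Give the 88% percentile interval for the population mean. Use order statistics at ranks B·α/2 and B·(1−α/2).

α = 0.12; lower rank = 50 × 0.060 = 3; upper rank = 50 × 0.940 = 47.
The 3rd smallest replicate is -0.1000; the 47th is 0.8126.

(-0.1000, 0.8126)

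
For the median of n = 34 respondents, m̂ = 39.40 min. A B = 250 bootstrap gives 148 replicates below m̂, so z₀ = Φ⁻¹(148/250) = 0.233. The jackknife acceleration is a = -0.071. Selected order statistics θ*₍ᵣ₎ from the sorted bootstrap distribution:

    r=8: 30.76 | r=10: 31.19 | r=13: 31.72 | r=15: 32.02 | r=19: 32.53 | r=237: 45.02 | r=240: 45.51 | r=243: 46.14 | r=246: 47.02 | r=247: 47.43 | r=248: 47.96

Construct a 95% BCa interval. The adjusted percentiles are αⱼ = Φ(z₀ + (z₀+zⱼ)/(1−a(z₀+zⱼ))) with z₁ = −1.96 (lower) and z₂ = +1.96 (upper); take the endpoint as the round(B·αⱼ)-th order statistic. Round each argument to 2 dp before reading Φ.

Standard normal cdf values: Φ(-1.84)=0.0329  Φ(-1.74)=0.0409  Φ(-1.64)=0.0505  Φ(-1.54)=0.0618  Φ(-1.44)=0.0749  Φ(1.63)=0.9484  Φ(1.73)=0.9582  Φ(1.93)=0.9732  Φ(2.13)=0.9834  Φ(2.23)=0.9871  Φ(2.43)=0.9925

(31.19, 47.02)

Lower: z₀ + z₁ = 0.233 + (-1.960) = -1.727; 1 − a(z₀+z₁) = 1 − (-0.071)(-1.727) = 0.8774; argument = 0.233 + (-1.727)/0.8774 = -1.7354 → -1.74.
α₁ = Φ(-1.74) = 0.0409; rank = round(250 × 0.0409) = 10; θ*₍10₎ = 31.19.
Upper: z₀ + z₂ = 2.193; 1 − a(z₀+z₂) = 1.1557; argument = 2.1305 → 2.13; α₂ = 0.9834; rank = 246; θ*₍246₎ = 47.02.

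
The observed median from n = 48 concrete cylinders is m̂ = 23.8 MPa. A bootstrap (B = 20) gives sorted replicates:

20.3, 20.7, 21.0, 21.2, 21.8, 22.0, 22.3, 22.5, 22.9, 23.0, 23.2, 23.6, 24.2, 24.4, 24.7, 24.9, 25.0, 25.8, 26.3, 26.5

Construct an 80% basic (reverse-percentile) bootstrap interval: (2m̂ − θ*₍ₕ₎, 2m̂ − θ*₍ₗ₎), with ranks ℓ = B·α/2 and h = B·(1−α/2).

Percentile endpoints at ranks 2 and 18: θ*₍2₎ = 20.7, θ*₍18₎ = 25.8.
Basic interval reflects these around m̂:
  lower = 2 × 23.8 − 25.8 = 21.8
  upper = 2 × 23.8 − 20.7 = 26.9

(21.8, 26.9)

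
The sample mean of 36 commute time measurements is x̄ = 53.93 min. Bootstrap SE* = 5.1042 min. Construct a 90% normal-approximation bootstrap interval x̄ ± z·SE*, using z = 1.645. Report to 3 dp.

Margin = 1.645 × 5.1042 = 8.3964
Interval: 53.93 ± 8.3964

(45.534, 62.326)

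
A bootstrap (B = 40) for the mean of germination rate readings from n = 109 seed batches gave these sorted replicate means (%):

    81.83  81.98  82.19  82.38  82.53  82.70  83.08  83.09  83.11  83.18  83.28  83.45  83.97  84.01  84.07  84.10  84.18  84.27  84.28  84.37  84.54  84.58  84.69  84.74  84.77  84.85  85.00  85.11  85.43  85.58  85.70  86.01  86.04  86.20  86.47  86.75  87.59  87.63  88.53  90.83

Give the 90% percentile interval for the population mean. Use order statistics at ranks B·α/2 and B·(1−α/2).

α = 0.10; lower rank = 40 × 0.050 = 2; upper rank = 40 × 0.950 = 38.
The 2nd smallest replicate is 81.98; the 38th is 87.63.

(81.98, 87.63)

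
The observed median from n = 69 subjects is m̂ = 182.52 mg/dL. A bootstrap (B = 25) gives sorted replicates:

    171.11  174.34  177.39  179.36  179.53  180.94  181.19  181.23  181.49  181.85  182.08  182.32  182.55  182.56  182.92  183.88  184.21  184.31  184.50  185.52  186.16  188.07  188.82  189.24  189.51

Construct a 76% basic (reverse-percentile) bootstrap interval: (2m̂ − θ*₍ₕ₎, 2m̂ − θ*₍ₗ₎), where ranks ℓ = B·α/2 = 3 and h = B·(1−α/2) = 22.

(176.97, 187.65)

Percentile endpoints at ranks 3 and 22: θ*₍3₎ = 177.39, θ*₍22₎ = 188.07.
Basic interval reflects these around m̂:
  lower = 2 × 182.52 − 188.07 = 176.97
  upper = 2 × 182.52 − 177.39 = 187.65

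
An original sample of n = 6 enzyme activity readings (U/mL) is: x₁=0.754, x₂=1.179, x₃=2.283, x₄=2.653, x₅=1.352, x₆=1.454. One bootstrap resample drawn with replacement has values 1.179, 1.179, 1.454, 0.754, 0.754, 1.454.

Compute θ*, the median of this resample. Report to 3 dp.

θ* = 1.179

Sorted: 0.754, 0.754, 1.179, 1.179, 1.454, 1.454
Median = average of the two middle values = 1.179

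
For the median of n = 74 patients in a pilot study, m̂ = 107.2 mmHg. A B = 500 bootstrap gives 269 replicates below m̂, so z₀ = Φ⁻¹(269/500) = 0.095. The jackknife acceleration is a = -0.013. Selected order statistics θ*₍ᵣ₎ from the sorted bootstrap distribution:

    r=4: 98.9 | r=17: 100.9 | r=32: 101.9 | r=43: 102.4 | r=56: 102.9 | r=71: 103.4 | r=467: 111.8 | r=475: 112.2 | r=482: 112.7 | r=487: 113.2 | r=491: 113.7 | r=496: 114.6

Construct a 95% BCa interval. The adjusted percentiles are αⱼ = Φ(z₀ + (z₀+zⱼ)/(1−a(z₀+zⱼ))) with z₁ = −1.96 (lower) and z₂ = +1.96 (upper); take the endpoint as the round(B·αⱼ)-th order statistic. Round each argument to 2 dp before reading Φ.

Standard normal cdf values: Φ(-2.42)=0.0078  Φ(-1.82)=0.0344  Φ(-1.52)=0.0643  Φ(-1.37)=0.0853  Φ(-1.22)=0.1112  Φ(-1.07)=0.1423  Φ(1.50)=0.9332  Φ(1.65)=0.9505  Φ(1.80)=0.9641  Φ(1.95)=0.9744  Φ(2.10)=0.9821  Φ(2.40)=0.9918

(100.9, 113.7)

Lower: z₀ + z₁ = 0.095 + (-1.960) = -1.865; 1 − a(z₀+z₁) = 1 − (-0.013)(-1.865) = 0.9758; argument = 0.095 + (-1.865)/0.9758 = -1.8163 → -1.82.
α₁ = Φ(-1.82) = 0.0344; rank = round(500 × 0.0344) = 17; θ*₍17₎ = 100.9.
Upper: z₀ + z₂ = 2.055; 1 − a(z₀+z₂) = 1.0267; argument = 2.0965 → 2.10; α₂ = 0.9821; rank = 491; θ*₍491₎ = 113.7.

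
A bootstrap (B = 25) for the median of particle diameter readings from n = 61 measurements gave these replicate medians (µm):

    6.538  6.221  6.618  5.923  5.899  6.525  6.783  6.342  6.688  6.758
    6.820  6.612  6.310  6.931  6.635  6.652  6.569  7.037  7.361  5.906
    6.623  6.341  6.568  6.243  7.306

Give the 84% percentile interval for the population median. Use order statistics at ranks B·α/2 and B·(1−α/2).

Sorted replicates: 5.899, 5.906, 5.923, 6.221, 6.243, 6.310, 6.341, 6.342, 6.525, 6.538, 6.568, 6.569, 6.612, 6.618, 6.623, 6.635, 6.652, 6.688, 6.758, 6.783, 6.820, 6.931, 7.037, 7.306, 7.361
α = 0.16; lower rank = 25 × 0.080 = 2; upper rank = 25 × 0.920 = 23.
The 2nd smallest replicate is 5.906; the 23rd is 7.037.

(5.906, 7.037)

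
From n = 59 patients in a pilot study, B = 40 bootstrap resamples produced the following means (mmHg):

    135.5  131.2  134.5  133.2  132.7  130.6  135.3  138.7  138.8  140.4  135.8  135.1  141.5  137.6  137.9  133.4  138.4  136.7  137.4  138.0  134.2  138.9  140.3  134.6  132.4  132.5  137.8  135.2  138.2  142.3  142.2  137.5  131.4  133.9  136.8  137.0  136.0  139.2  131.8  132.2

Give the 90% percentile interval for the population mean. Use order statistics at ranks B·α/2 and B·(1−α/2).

(131.2, 141.5)

Sorted replicates: 130.6, 131.2, 131.4, 131.8, 132.2, 132.4, 132.5, 132.7, 133.2, 133.4, 133.9, 134.2, 134.5, 134.6, 135.1, 135.2, 135.3, 135.5, 135.8, 136.0, 136.7, 136.8, 137.0, 137.4, 137.5, 137.6, 137.8, 137.9, 138.0, 138.2, 138.4, 138.7, 138.8, 138.9, 139.2, 140.3, 140.4, 141.5, 142.2, 142.3
α = 0.10; lower rank = 40 × 0.050 = 2; upper rank = 40 × 0.950 = 38.
The 2nd smallest replicate is 131.2; the 38th is 141.5.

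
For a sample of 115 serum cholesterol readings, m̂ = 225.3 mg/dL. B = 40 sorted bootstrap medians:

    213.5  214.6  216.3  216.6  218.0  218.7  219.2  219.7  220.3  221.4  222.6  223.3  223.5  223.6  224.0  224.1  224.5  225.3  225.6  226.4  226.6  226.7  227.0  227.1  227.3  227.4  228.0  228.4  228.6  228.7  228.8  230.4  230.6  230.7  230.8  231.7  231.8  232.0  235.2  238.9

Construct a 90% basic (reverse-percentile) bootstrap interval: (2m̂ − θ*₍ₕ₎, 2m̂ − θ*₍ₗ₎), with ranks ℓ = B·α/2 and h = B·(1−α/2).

(218.6, 236.0)

Percentile endpoints at ranks 2 and 38: θ*₍2₎ = 214.6, θ*₍38₎ = 232.0.
Basic interval reflects these around m̂:
  lower = 2 × 225.3 − 232.0 = 218.6
  upper = 2 × 225.3 − 214.6 = 236.0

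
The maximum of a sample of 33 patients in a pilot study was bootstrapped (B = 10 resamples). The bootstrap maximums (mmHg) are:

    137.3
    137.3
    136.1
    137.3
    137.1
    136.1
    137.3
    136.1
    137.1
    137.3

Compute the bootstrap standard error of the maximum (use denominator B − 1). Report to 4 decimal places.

SE* = 0.5578

Bootstrap SE is the standard deviation of the 10 replicate maximums.
Mean of replicates: (137.3 + 137.3 + 136.1 + 137.3 + 137.1 + 136.1 + 137.3 + 136.1 + 137.1 + 137.3) / 10 = 1369.00000 / 10 = 136.90000
Sum of squared deviations: (+0.40000)² + (+0.40000)² + (−0.80000)² + (+0.40000)² + (+0.20000)² + (−0.80000)² + (+0.40000)² + (−0.80000)² + (+0.20000)² + (+0.40000)² = 2.80000
Variance = 2.80000 / 9 = 0.31111
SE* = √0.31111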